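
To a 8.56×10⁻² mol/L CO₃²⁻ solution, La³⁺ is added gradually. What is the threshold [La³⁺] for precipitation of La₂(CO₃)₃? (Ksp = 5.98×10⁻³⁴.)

A salt starts to precipitate once the ion product Q reaches its Ksp.
La₂(CO₃)₃(s) ⇌ 2 La³⁺(aq) + 3 CO₃²⁻(aq)
Ksp = [La³⁺]^2[CO₃²⁻]^3 = [La³⁺]^2(8.56×10⁻²)^3
[La³⁺]^2 = 5.98×10⁻³⁴ / (8.56×10⁻²)^3 = 9.53×10⁻³¹
[La³⁺] = 9.76×10⁻¹⁶ mol/L

9.76×10⁻¹⁶ M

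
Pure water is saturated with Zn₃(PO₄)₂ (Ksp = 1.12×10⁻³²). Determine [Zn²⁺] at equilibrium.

4.79×10⁻⁷ M

Zn₃(PO₄)₂(s) ⇌ 3 Zn²⁺(aq) + 2 PO₄³⁻(aq)
With molar solubility s: [Zn²⁺] = 3s, [PO₄³⁻] = 2s.
Ksp = [Zn²⁺]^3[PO₄³⁻]^2 = (3s)^3 · (2s)^2 = 108s^5 = 1.12×10⁻³²
s = 1.60×10⁻⁷ M
[Zn²⁺] = 3s = 4.79×10⁻⁷ M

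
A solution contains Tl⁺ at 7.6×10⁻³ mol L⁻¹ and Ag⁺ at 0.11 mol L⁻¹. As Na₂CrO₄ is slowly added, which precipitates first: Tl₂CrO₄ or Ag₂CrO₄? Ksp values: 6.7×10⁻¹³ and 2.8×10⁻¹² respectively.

Ag₂CrO₄

A salt starts to precipitate once the ion product Q reaches its Ksp.
For Tl₂CrO₄: [CrO₄²⁻] = (Ksp/[Tl⁺]^2) = 1.2×10⁻⁸ mol L⁻¹
For Ag₂CrO₄: [CrO₄²⁻] = (Ksp/[Ag⁺]^2) = 2.3×10⁻¹⁰ mol L⁻¹
The smaller threshold [CrO₄²⁻] is reached first, so Ag₂CrO₄ precipitates first.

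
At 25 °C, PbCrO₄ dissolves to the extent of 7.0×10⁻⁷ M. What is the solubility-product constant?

Ksp = 4.9×10⁻¹³

PbCrO₄(s) ⇌ Pb²⁺(aq) + CrO₄²⁻(aq)
Let s be the molar solubility. Then [Pb²⁺] = s and [CrO₄²⁻] = s.
Ksp = [Pb²⁺][CrO₄²⁻] = s · s = s^2
Ksp = (7.0×10⁻⁷)^2 = 4.9×10⁻¹³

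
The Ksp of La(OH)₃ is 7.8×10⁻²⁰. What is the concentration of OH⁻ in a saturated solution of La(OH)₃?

La(OH)₃(s) ⇌ La³⁺(aq) + 3 OH⁻(aq)
Call the molar solubility s, so that [La³⁺] = s and [OH⁻] = 3s.
Ksp = [La³⁺][OH⁻]^3 = s · (3s)^3 = 27s^4 = 7.8×10⁻²⁰
s = 7.3×10⁻⁶ mol L⁻¹
[OH⁻] = 3s = 2.2×10⁻⁵ mol L⁻¹

2.2×10⁻⁵ M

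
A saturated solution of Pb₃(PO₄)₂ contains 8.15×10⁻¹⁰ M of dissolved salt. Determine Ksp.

Ksp = 3.88×10⁻⁴⁴

Pb₃(PO₄)₂(s) ⇌ 3 Pb²⁺(aq) + 2 PO₄³⁻(aq)
If s mol/L of Pb₃(PO₄)₂ dissolves, [Pb²⁺] = 3s and [PO₄³⁻] = 2s.
Ksp = [Pb²⁺]^3[PO₄³⁻]^2 = (3s)^3 · (2s)^2 = 108s^5
Ksp = 108 × (8.15×10⁻¹⁰)^5 = 3.88×10⁻⁴⁴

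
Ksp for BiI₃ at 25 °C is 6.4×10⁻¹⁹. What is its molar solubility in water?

1.2×10⁻⁵ M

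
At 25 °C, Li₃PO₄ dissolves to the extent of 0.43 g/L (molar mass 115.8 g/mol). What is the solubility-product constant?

Ksp = 5.1×10⁻⁹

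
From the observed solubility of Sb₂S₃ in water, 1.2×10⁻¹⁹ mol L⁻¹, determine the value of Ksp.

Ksp = 2.7×10⁻⁹³

Sb₂S₃(s) ⇌ 2 Sb³⁺(aq) + 3 S²⁻(aq)
For each mole of Sb₂S₃ that dissolves per liter, [Sb³⁺] = 2s and [S²⁻] = 3s; let s denote this solubility.
Ksp = [Sb³⁺]^2[S²⁻]^3 = (2s)^2 · (3s)^3 = 108s^5
Ksp = 108 × (1.2×10⁻¹⁹)^5 = 2.7×10⁻⁹³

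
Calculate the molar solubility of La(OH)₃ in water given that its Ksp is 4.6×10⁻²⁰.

6.4×10⁻⁶ M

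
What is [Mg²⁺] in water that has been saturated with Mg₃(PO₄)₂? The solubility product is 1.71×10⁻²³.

3.29×10⁻⁵ M

Mg₃(PO₄)₂(s) ⇌ 3 Mg²⁺(aq) + 2 PO₄³⁻(aq)
If s mol/L of Mg₃(PO₄)₂ dissolves, [Mg²⁺] = 3s and [PO₄³⁻] = 2s.
Ksp = [Mg²⁺]^3[PO₄³⁻]^2 = (3s)^3 · (2s)^2 = 108s^5 = 1.71×10⁻²³
s = 1.10×10⁻⁵ mol/L
[Mg²⁺] = 3s = 3.29×10⁻⁵ mol/L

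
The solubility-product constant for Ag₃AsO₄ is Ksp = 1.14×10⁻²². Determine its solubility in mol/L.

Ag₃AsO₄(s) ⇌ 3 Ag⁺(aq) + AsO₄³⁻(aq)
Let s be the molar solubility. Then [Ag⁺] = 3s and [AsO₄³⁻] = s.
Ksp = [Ag⁺]^3[AsO₄³⁻] = (3s)^3 · s = 27s^4
27s^4 = 1.14×10⁻²²  ⇒  s^4 = 4.22×10⁻²⁴
s = 1.43×10⁻⁶ M

1.43×10⁻⁶ M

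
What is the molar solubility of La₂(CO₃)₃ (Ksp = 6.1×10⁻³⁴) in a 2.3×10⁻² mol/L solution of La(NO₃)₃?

3.5×10⁻¹¹ M

La₂(CO₃)₃(s) ⇌ 2 La³⁺(aq) + 3 CO₃²⁻(aq)
The solution already contains La³⁺ at 2.3×10⁻² mol/L. Let s be the molar solubility of La₂(CO₃)₃.
[La³⁺] ≈ 2.3×10⁻² mol/L (common ion dominates); [CO₃²⁻] = 3s.
Ksp = [La³⁺]^2[CO₃²⁻]^3 = (2.3×10⁻²)^2(3s)^3
(3s)^3 = 6.1×10⁻³⁴ / (2.3×10⁻²)^2 = 1.2×10⁻³⁰
s = 3.5×10⁻¹¹ mol/L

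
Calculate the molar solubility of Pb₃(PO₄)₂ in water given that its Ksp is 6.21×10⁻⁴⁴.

Pb₃(PO₄)₂(s) ⇌ 3 Pb²⁺(aq) + 2 PO₄³⁻(aq)
Call the molar solubility s, so that [Pb²⁺] = 3s and [PO₄³⁻] = 2s.
Ksp = [Pb²⁺]^3[PO₄³⁻]^2 = (3s)^3 · (2s)^2 = 108s^5
108s^5 = 6.21×10⁻⁴⁴  ⇒  s^5 = 5.75×10⁻⁴⁶
Taking the 5th root, s = 8.95×10⁻¹⁰ mol/L.

8.95×10⁻¹⁰ M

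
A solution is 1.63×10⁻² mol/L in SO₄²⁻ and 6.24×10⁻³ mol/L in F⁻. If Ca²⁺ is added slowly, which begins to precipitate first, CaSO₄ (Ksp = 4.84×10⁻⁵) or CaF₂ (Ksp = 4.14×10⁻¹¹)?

Precipitation begins when Q = Ksp.
For CaSO₄: [Ca²⁺] = (Ksp/[SO₄²⁻]) = 2.97×10⁻³ mol/L
For CaF₂: [Ca²⁺] = (Ksp/[F⁻]^2) = 1.06×10⁻⁶ mol/L
The smaller threshold [Ca²⁺] is reached first, so CaF₂ precipitates first.

CaF₂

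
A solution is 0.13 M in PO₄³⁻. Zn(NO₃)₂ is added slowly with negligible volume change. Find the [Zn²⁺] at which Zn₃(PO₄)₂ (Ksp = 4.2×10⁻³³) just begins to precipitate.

A salt starts to precipitate once the ion product Q reaches its Ksp.
Zn₃(PO₄)₂(s) ⇌ 3 Zn²⁺(aq) + 2 PO₄³⁻(aq)
Ksp = [Zn²⁺]^3[PO₄³⁻]^2 = [Zn²⁺]^3(0.13)^2
[Zn²⁺]^3 = 4.2×10⁻³³ / (0.13)^2 = 2.5×10⁻³¹
[Zn²⁺] = 6.3×10⁻¹¹ M

6.3×10⁻¹¹ M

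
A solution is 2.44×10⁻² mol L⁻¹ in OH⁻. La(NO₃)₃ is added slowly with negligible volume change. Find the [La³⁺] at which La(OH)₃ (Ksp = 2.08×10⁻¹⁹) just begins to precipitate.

1.43×10⁻¹⁴ M

The threshold for precipitation is Q = Ksp.
La(OH)₃(s) ⇌ La³⁺(aq) + 3 OH⁻(aq)
Ksp = [La³⁺][OH⁻]^3 = [La³⁺](2.44×10⁻²)^3
[La³⁺] = 2.08×10⁻¹⁹ / (2.44×10⁻²)^3 = 1.43×10⁻¹⁴
[La³⁺] = 1.43×10⁻¹⁴ mol L⁻¹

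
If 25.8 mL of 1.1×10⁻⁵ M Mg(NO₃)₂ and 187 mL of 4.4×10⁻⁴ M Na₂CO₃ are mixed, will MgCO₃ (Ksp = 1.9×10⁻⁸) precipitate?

No

After mixing, V = 25.8 mL + 187 mL = 212.8 mL.
[Mg²⁺] = (1.1×10⁻⁵)(25.8)/212.8 = 1.3×10⁻⁶ M
[CO₃²⁻] = (4.4×10⁻⁴)(187)/212.8 = 3.9×10⁻⁴ M
Q = [Mg²⁺][CO₃²⁻] = 5.2×10⁻¹⁰
Since Q (5.2×10⁻¹⁰) is less than Ksp (1.9×10⁻⁸), no MgCO₃ precipitates.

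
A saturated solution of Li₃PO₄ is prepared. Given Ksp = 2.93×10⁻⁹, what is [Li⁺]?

9.68×10⁻³ M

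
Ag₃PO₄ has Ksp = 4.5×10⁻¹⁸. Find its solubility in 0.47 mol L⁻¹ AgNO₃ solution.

Ag₃PO₄(s) ⇌ 3 Ag⁺(aq) + PO₄³⁻(aq)
The solution already contains Ag⁺ at 0.47 mol L⁻¹. Let s be the molar solubility of Ag₃PO₄.
[Ag⁺] ≈ 0.47 mol L⁻¹ (common ion dominates); [PO₄³⁻] = s.
Ksp = [Ag⁺]^3[PO₄³⁻] = (0.47)^3s
s = 4.5×10⁻¹⁸ / (0.47)^3 = 4.3×10⁻¹⁷
s = 4.3×10⁻¹⁷ mol L⁻¹

4.3×10⁻¹⁷ M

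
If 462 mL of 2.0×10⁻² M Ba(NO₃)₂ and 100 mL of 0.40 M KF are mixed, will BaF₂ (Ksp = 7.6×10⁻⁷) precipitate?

Yes

After mixing, V = 462 mL + 100 mL = 562 mL.
[Ba²⁺] = (2.0×10⁻²)(462)/562 = 1.6×10⁻² M
[F⁻] = (0.40)(100)/562 = 7.1×10⁻² M
Q = [Ba²⁺][F⁻]^2 = 8.3×10⁻⁵
Because Q > Ksp (8.3×10⁻⁵ vs 7.6×10⁻⁷), a precipitate of BaF₂ forms.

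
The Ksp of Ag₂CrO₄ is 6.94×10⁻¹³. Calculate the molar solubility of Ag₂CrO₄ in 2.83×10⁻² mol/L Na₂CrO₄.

2.48×10⁻⁶ M

Ag₂CrO₄(s) ⇌ 2 Ag⁺(aq) + CrO₄²⁻(aq)
The solution already contains CrO₄²⁻ at 2.83×10⁻² mol/L. Let s be the molar solubility of Ag₂CrO₄.
[CrO₄²⁻] ≈ 2.83×10⁻² mol/L (common ion dominates); [Ag⁺] = 2s.
Ksp = [Ag⁺]^2[CrO₄²⁻] = (2s)^2(2.83×10⁻²)
(2s)^2 = 6.94×10⁻¹³ / (2.83×10⁻²) = 2.45×10⁻¹¹
s = 2.48×10⁻⁶ mol/L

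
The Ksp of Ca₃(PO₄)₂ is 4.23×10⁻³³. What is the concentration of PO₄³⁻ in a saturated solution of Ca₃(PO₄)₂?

Ca₃(PO₄)₂(s) ⇌ 3 Ca²⁺(aq) + 2 PO₄³⁻(aq)
For each mole of Ca₃(PO₄)₂ that dissolves per liter, [Ca²⁺] = 3s and [PO₄³⁻] = 2s; let s denote this solubility.
Ksp = [Ca²⁺]^3[PO₄³⁻]^2 = (3s)^3 · (2s)^2 = 108s^5 = 4.23×10⁻³³
s = 1.31×10⁻⁷ mol/L
[PO₄³⁻] = 2s = 2.63×10⁻⁷ mol/L

2.63×10⁻⁷ M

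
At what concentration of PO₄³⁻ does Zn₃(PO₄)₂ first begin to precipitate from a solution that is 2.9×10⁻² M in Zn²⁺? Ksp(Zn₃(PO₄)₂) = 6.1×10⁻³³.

1.6×10⁻¹⁴ M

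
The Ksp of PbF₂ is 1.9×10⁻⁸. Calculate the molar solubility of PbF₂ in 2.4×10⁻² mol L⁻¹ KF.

3.3×10⁻⁵ M

PbF₂(s) ⇌ Pb²⁺(aq) + 2 F⁻(aq)
Let s be the solubility of PbF₂ here. The common ion gives [F⁻] ≈ 2.4×10⁻² mol L⁻¹, and [Pb²⁺] = s.
Ksp = [Pb²⁺][F⁻]^2 = s(2.4×10⁻²)^2
s = 1.9×10⁻⁸ / (2.4×10⁻²)^2 = 3.3×10⁻⁵
s = 3.3×10⁻⁵ mol L⁻¹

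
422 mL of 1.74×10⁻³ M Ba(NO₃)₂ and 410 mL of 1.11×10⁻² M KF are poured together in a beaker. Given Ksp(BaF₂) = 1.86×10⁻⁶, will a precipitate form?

No

After mixing, V = 422 mL + 410 mL = 832 mL.
[Ba²⁺] = (1.74×10⁻³)(422)/832 = 8.83×10⁻⁴ M
[F⁻] = (1.11×10⁻²)(410)/832 = 5.47×10⁻³ M
Q = [Ba²⁺][F⁻]^2 = 2.64×10⁻⁸
Q < Ksp (2.64×10⁻⁸ vs 1.86×10⁻⁶); the solution remains unsaturated and no precipitate forms.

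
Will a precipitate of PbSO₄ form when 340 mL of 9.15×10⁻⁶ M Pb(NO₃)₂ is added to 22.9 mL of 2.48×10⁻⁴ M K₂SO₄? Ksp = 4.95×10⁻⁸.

Total volume after mixing = 340 + 22.9 = 362.9 mL.
[Pb²⁺] = (9.15×10⁻⁶)(340)/362.9 = 8.57×10⁻⁶ M
[SO₄²⁻] = (2.48×10⁻⁴)(22.9)/362.9 = 1.56×10⁻⁵ M
Q = [Pb²⁺][SO₄²⁻] = 1.34×10⁻¹⁰
Q < Ksp (1.34×10⁻¹⁰ vs 4.95×10⁻⁸); the solution remains unsaturated and no precipitate forms.

No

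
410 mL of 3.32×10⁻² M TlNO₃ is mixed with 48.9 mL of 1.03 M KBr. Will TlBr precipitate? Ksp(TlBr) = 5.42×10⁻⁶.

The combined volume is 458.9 mL.
[Tl⁺] = (3.32×10⁻²)(410)/458.9 = 2.97×10⁻² M
[Br⁻] = (1.03)(48.9)/458.9 = 0.110 M
Q = [Tl⁺][Br⁻] = 3.26×10⁻³
Q = 3.26×10⁻³ > Ksp = 5.42×10⁻⁶, so the solution is supersaturated and TlBr precipitates.

Yes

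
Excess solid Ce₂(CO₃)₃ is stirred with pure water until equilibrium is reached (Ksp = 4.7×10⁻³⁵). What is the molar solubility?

Ce₂(CO₃)₃(s) ⇌ 2 Ce³⁺(aq) + 3 CO₃²⁻(aq)
Let s be the molar solubility. Then [Ce³⁺] = 2s and [CO₃²⁻] = 3s.
Ksp = [Ce³⁺]^2[CO₃²⁻]^3 = (2s)^2 · (3s)^3 = 108s^5
108s^5 = 4.7×10⁻³⁵  ⇒  s^5 = 4.4×10⁻³⁷
s = 5.3×10⁻⁸ mol L⁻¹

5.3×10⁻⁸ M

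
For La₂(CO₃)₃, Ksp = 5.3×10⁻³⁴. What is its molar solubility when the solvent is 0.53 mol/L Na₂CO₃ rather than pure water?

La₂(CO₃)₃(s) ⇌ 2 La³⁺(aq) + 3 CO₃²⁻(aq)
Let s be the solubility of La₂(CO₃)₃ here. The common ion gives [CO₃²⁻] ≈ 0.53 mol/L, and [La³⁺] = 2s.
Ksp = [La³⁺]^2[CO₃²⁻]^3 = (2s)^2(0.53)^3
(2s)^2 = 5.3×10⁻³⁴ / (0.53)^3 = 3.6×10⁻³³
s = 3.0×10⁻¹⁷ mol/L

3.0×10⁻¹⁷ M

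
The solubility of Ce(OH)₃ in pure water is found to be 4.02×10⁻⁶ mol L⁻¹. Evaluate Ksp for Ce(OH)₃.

Ce(OH)₃(s) ⇌ Ce³⁺(aq) + 3 OH⁻(aq)
Call the molar solubility s, so that [Ce³⁺] = s and [OH⁻] = 3s.
Ksp = [Ce³⁺][OH⁻]^3 = s · (3s)^3 = 27s^4
Ksp = 27 × (4.02×10⁻⁶)^4 = 7.05×10⁻²¹

Ksp = 7.05×10⁻²¹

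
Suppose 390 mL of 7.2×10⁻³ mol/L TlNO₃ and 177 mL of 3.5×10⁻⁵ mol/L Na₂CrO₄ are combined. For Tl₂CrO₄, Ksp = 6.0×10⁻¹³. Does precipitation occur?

After mixing, V = 390 mL + 177 mL = 567 mL.
[Tl⁺] = (7.2×10⁻³)(390)/567 = 5.0×10⁻³ mol/L
[CrO₄²⁻] = (3.5×10⁻⁵)(177)/567 = 1.1×10⁻⁵ mol/L
Q = [Tl⁺]^2[CrO₄²⁻] = 2.7×10⁻¹⁰
Q = 2.7×10⁻¹⁰ > Ksp = 6.0×10⁻¹³, so the solution is supersaturated and Tl₂CrO₄ precipitates.

Yes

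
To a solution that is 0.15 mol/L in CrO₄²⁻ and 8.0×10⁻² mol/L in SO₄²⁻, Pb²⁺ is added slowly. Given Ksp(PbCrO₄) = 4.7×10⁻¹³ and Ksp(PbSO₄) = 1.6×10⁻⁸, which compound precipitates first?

PbCrO₄

The threshold for precipitation is Q = Ksp.
For PbCrO₄: [Pb²⁺] = (Ksp/[CrO₄²⁻]) = 3.1×10⁻¹² mol/L
For PbSO₄: [Pb²⁺] = (Ksp/[SO₄²⁻]) = 2.0×10⁻⁷ mol/L
PbCrO₄ requires the lower [Pb²⁺], so it precipitates first.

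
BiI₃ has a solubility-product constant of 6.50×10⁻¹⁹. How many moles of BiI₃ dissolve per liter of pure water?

BiI₃(s) ⇌ Bi³⁺(aq) + 3 I⁻(aq)
For each mole of BiI₃ that dissolves per liter, [Bi³⁺] = s and [I⁻] = 3s; let s denote this solubility.
Ksp = [Bi³⁺][I⁻]^3 = s · (3s)^3 = 27s^4
27s^4 = 6.50×10⁻¹⁹  ⇒  s^4 = 2.41×10⁻²⁰
Taking the 4th root, s = 1.25×10⁻⁵ mol/L.

1.25×10⁻⁵ M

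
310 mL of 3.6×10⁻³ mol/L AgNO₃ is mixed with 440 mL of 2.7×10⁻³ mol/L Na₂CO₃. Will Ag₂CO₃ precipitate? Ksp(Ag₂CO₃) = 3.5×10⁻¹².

The combined volume is 750 mL.
[Ag⁺] = (3.6×10⁻³)(310)/750 = 1.5×10⁻³ mol/L
[CO₃²⁻] = (2.7×10⁻³)(440)/750 = 1.6×10⁻³ mol/L
Q = [Ag⁺]^2[CO₃²⁻] = 3.5×10⁻⁹
Since Q (3.5×10⁻⁹) exceeds Ksp (3.5×10⁻¹²), Ag₂CO₃ will precipitate.

Yes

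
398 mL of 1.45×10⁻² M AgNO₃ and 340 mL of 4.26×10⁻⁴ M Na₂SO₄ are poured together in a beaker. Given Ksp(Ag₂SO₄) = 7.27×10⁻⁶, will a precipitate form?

No

Total volume after mixing = 398 + 340 = 738 mL.
[Ag⁺] = (1.45×10⁻²)(398)/738 = 7.82×10⁻³ M
[SO₄²⁻] = (4.26×10⁻⁴)(340)/738 = 1.96×10⁻⁴ M
Q = [Ag⁺]^2[SO₄²⁻] = 1.20×10⁻⁸
Q < Ksp (1.20×10⁻⁸ vs 7.27×10⁻⁶); the solution remains unsaturated and no precipitate forms.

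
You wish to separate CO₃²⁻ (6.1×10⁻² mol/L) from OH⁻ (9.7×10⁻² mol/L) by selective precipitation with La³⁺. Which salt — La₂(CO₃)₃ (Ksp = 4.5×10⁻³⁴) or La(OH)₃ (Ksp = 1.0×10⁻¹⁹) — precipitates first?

La(OH)₃

Precipitation of each salt begins when its ion product equals Ksp.
For La₂(CO₃)₃: [La³⁺] = (Ksp/[CO₃²⁻]^3)^(1/2) = 1.4×10⁻¹⁵ mol/L
For La(OH)₃: [La³⁺] = (Ksp/[OH⁻]^3) = 1.1×10⁻¹⁶ mol/L
The smaller threshold [La³⁺] is reached first, so La(OH)₃ precipitates first.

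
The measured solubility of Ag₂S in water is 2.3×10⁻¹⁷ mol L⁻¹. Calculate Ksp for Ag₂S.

Ag₂S(s) ⇌ 2 Ag⁺(aq) + S²⁻(aq)
If s mol/L of Ag₂S dissolves, [Ag⁺] = 2s and [S²⁻] = s.
Ksp = [Ag⁺]^2[S²⁻] = (2s)^2 · s = 4s^3
Ksp = 4 × (2.3×10⁻¹⁷)^3 = 4.9×10⁻⁵⁰

Ksp = 4.9×10⁻⁵⁰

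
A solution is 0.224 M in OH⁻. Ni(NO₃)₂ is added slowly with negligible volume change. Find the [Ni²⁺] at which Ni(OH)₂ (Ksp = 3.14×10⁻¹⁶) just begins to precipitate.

6.26×10⁻¹⁵ M

Each salt precipitates once Q = Ksp for that salt.
Ni(OH)₂(s) ⇌ Ni²⁺(aq) + 2 OH⁻(aq)
Ksp = [Ni²⁺][OH⁻]^2 = [Ni²⁺](0.224)^2
[Ni²⁺] = 3.14×10⁻¹⁶ / (0.224)^2 = 6.26×10⁻¹⁵
[Ni²⁺] = 6.26×10⁻¹⁵ M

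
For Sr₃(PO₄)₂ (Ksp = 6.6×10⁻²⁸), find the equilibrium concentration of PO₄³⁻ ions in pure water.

2.9×10⁻⁶ M

Sr₃(PO₄)₂(s) ⇌ 3 Sr²⁺(aq) + 2 PO₄³⁻(aq)
Call the molar solubility s, so that [Sr²⁺] = 3s and [PO₄³⁻] = 2s.
Ksp = [Sr²⁺]^3[PO₄³⁻]^2 = (3s)^3 · (2s)^2 = 108s^5 = 6.6×10⁻²⁸
s = 1.4×10⁻⁶ mol L⁻¹
[PO₄³⁻] = 2s = 2.9×10⁻⁶ mol L⁻¹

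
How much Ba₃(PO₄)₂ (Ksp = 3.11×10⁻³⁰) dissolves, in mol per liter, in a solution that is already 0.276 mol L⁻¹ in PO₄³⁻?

Ba₃(PO₄)₂(s) ⇌ 3 Ba²⁺(aq) + 2 PO₄³⁻(aq)
With PO₄³⁻ already at 0.276 mol L⁻¹ and s small, take [PO₄³⁻] ≈ 0.276 mol L⁻¹ and [Ba²⁺] = 3s.
Ksp = [Ba²⁺]^3[PO₄³⁻]^2 = (3s)^3(0.276)^2
(3s)^3 = 3.11×10⁻³⁰ / (0.276)^2 = 4.08×10⁻²⁹
s = 1.15×10⁻¹⁰ mol L⁻¹

1.15×10⁻¹⁰ M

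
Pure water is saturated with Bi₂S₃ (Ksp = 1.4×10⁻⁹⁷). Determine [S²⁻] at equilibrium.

5.0×10⁻²⁰ M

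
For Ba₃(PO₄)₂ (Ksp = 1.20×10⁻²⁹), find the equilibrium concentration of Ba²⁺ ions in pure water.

1.93×10⁻⁶ M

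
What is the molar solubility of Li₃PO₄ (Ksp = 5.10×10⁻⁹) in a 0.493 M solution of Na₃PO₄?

7.26×10⁻⁴ M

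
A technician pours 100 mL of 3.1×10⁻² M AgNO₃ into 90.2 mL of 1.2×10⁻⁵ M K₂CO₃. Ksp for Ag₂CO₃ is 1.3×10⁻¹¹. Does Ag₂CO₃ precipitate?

Total volume after mixing = 100 + 90.2 = 190.2 mL.
[Ag⁺] = (3.1×10⁻²)(100)/190.2 = 1.6×10⁻² M
[CO₃²⁻] = (1.2×10⁻⁵)(90.2)/190.2 = 5.7×10⁻⁶ M
Q = [Ag⁺]^2[CO₃²⁻] = 1.5×10⁻⁹
Q = 1.5×10⁻⁹ > Ksp = 1.3×10⁻¹¹, so the solution is supersaturated and Ag₂CO₃ precipitates.

Yes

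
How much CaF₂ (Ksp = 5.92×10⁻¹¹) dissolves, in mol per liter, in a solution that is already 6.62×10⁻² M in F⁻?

1.35×10⁻⁸ M

CaF₂(s) ⇌ Ca²⁺(aq) + 2 F⁻(aq)
The solution already contains F⁻ at 6.62×10⁻² M. Let s be the molar solubility of CaF₂.
[F⁻] ≈ 6.62×10⁻² M (common ion dominates); [Ca²⁺] = s.
Ksp = [Ca²⁺][F⁻]^2 = s(6.62×10⁻²)^2
s = 5.92×10⁻¹¹ / (6.62×10⁻²)^2 = 1.35×10⁻⁸
s = 1.35×10⁻⁸ M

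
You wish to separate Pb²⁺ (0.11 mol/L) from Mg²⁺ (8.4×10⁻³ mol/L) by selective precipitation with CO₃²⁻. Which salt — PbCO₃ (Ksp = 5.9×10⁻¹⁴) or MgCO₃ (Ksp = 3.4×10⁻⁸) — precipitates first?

PbCO₃

Precipitation begins when Q = Ksp.
For PbCO₃: [CO₃²⁻] = (Ksp/[Pb²⁺]) = 5.4×10⁻¹³ mol/L
For MgCO₃: [CO₃²⁻] = (Ksp/[Mg²⁺]) = 4.0×10⁻⁶ mol/L
Since PbCO₃ needs less CO₃²⁻ to reach saturation, it precipitates first.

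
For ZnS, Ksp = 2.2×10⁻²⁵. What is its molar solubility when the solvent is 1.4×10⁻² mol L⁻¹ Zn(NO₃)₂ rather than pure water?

ZnS(s) ⇌ Zn²⁺(aq) + S²⁻(aq)
With Zn²⁺ already at 1.4×10⁻² mol L⁻¹ and s small, take [Zn²⁺] ≈ 1.4×10⁻² mol L⁻¹ and [S²⁻] = s.
Ksp = [Zn²⁺][S²⁻] = (1.4×10⁻²)s
s = 2.2×10⁻²⁵ / (1.4×10⁻²) = 1.6×10⁻²³
s = 1.6×10⁻²³ mol L⁻¹

1.6×10⁻²³ M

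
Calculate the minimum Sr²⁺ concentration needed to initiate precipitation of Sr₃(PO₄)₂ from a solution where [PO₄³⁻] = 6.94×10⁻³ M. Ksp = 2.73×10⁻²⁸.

1.78×10⁻⁸ M

Precipitation begins when Q = Ksp.
Sr₃(PO₄)₂(s) ⇌ 3 Sr²⁺(aq) + 2 PO₄³⁻(aq)
Ksp = [Sr²⁺]^3[PO₄³⁻]^2 = [Sr²⁺]^3(6.94×10⁻³)^2
[Sr²⁺]^3 = 2.73×10⁻²⁸ / (6.94×10⁻³)^2 = 5.67×10⁻²⁴
[Sr²⁺] = 1.78×10⁻⁸ M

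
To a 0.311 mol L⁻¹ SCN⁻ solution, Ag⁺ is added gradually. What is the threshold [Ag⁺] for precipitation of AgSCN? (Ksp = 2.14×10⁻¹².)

The threshold for precipitation is Q = Ksp.
AgSCN(s) ⇌ Ag⁺(aq) + SCN⁻(aq)
Ksp = [Ag⁺][SCN⁻] = [Ag⁺](0.311)
[Ag⁺] = 2.14×10⁻¹² / (0.311) = 6.88×10⁻¹²
[Ag⁺] = 6.88×10⁻¹² mol L⁻¹

6.88×10⁻¹² M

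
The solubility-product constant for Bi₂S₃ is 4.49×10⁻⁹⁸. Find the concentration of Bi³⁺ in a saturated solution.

2.66×10⁻²⁰ M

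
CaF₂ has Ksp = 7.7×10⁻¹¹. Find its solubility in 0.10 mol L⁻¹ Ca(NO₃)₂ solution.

1.4×10⁻⁵ M

CaF₂(s) ⇌ Ca²⁺(aq) + 2 F⁻(aq)
The solution already contains Ca²⁺ at 0.10 mol L⁻¹. Let s be the molar solubility of CaF₂.
[Ca²⁺] ≈ 0.10 mol L⁻¹ (common ion dominates); [F⁻] = 2s.
Ksp = [Ca²⁺][F⁻]^2 = (0.10)(2s)^2
(2s)^2 = 7.7×10⁻¹¹ / (0.10) = 7.7×10⁻¹⁰
s = 1.4×10⁻⁵ mol L⁻¹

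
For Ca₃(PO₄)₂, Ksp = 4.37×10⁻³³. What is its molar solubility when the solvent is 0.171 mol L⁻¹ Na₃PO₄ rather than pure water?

Ca₃(PO₄)₂(s) ⇌ 3 Ca²⁺(aq) + 2 PO₄³⁻(aq)
PO₄³⁻ is already present at 0.171 mol L⁻¹. If s mol/L of Ca₃(PO₄)₂ dissolves, [Ca²⁺] = 3s while [PO₄³⁻] ≈ 0.171 mol L⁻¹.
Ksp = [Ca²⁺]^3[PO₄³⁻]^2 = (3s)^3(0.171)^2
(3s)^3 = 4.37×10⁻³³ / (0.171)^2 = 1.49×10⁻³¹
s = 1.77×10⁻¹¹ mol L⁻¹

1.77×10⁻¹¹ M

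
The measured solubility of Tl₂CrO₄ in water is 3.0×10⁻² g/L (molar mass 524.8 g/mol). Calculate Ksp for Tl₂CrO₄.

Ksp = 7.5×10⁻¹³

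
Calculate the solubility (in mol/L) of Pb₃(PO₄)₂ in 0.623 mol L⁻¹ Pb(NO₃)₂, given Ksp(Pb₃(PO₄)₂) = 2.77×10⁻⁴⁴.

1.69×10⁻²² M

Pb₃(PO₄)₂(s) ⇌ 3 Pb²⁺(aq) + 2 PO₄³⁻(aq)
Let s be the solubility of Pb₃(PO₄)₂ here. The common ion gives [Pb²⁺] ≈ 0.623 mol L⁻¹, and [PO₄³⁻] = 2s.
Ksp = [Pb²⁺]^3[PO₄³⁻]^2 = (0.623)^3(2s)^2
(2s)^2 = 2.77×10⁻⁴⁴ / (0.623)^3 = 1.15×10⁻⁴³
s = 1.69×10⁻²² mol L⁻¹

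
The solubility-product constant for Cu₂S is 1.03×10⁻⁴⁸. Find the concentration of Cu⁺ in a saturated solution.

1.27×10⁻¹⁶ M

Cu₂S(s) ⇌ 2 Cu⁺(aq) + S²⁻(aq)
With molar solubility s: [Cu⁺] = 2s, [S²⁻] = s.
Ksp = [Cu⁺]^2[S²⁻] = (2s)^2 · s = 4s^3 = 1.03×10⁻⁴⁸
s = 6.36×10⁻¹⁷ M
[Cu⁺] = 2s = 1.27×10⁻¹⁶ M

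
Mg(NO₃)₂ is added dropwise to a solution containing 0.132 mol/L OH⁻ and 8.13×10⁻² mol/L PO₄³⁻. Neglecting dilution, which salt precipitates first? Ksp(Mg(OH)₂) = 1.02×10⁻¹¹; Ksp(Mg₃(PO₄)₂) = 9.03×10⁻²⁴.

Mg(OH)₂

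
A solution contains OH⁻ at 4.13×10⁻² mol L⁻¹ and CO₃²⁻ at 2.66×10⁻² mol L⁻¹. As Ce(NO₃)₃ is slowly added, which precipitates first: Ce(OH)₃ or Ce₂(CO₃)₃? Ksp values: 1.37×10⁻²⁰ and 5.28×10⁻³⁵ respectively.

Ce(OH)₃

A salt starts to precipitate once the ion product Q reaches its Ksp.
For Ce(OH)₃: [Ce³⁺] = (Ksp/[OH⁻]^3) = 1.94×10⁻¹⁶ mol L⁻¹
For Ce₂(CO₃)₃: [Ce³⁺] = (Ksp/[CO₃²⁻]^3)^(1/2) = 1.67×10⁻¹⁵ mol L⁻¹
Since Ce(OH)₃ needs less Ce³⁺ to reach saturation, it precipitates first.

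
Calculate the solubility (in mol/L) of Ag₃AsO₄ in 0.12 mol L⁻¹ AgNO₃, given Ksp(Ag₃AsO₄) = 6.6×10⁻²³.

Ag₃AsO₄(s) ⇌ 3 Ag⁺(aq) + AsO₄³⁻(aq)
Let s be the solubility of Ag₃AsO₄ here. The common ion gives [Ag⁺] ≈ 0.12 mol L⁻¹, and [AsO₄³⁻] = s.
Ksp = [Ag⁺]^3[AsO₄³⁻] = (0.12)^3s
s = 6.6×10⁻²³ / (0.12)^3 = 3.8×10⁻²⁰
s = 3.8×10⁻²⁰ mol L⁻¹

3.8×10⁻²⁰ M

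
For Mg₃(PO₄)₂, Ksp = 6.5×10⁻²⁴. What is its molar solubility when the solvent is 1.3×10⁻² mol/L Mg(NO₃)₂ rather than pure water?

8.6×10⁻¹⁰ M

Mg₃(PO₄)₂(s) ⇌ 3 Mg²⁺(aq) + 2 PO₄³⁻(aq)
Let s be the solubility of Mg₃(PO₄)₂ here. The common ion gives [Mg²⁺] ≈ 1.3×10⁻² mol/L, and [PO₄³⁻] = 2s.
Ksp = [Mg²⁺]^3[PO₄³⁻]^2 = (1.3×10⁻²)^3(2s)^2
(2s)^2 = 6.5×10⁻²⁴ / (1.3×10⁻²)^3 = 3.0×10⁻¹⁸
s = 8.6×10⁻¹⁰ mol/L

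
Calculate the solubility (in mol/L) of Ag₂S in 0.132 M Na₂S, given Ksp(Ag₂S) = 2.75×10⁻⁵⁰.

Ag₂S(s) ⇌ 2 Ag⁺(aq) + S²⁻(aq)
The solution already contains S²⁻ at 0.132 M. Let s be the molar solubility of Ag₂S.
[S²⁻] ≈ 0.132 M (common ion dominates); [Ag⁺] = 2s.
Ksp = [Ag⁺]^2[S²⁻] = (2s)^2(0.132)
(2s)^2 = 2.75×10⁻⁵⁰ / (0.132) = 2.08×10⁻⁴⁹
s = 2.28×10⁻²⁵ M

2.28×10⁻²⁵ M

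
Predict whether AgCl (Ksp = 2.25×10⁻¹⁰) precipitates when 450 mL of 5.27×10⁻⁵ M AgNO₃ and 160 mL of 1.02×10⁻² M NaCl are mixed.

The combined volume is 610 mL.
[Ag⁺] = (5.27×10⁻⁵)(450)/610 = 3.89×10⁻⁵ M
[Cl⁻] = (1.02×10⁻²)(160)/610 = 2.68×10⁻³ M
Q = [Ag⁺][Cl⁻] = 1.04×10⁻⁷
Because Q > Ksp (1.04×10⁻⁷ vs 2.25×10⁻¹⁰), a precipitate of AgCl forms.

Yes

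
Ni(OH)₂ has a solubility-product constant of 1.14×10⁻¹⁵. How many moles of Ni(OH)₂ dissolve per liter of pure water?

6.58×10⁻⁶ M

Ni(OH)₂(s) ⇌ Ni²⁺(aq) + 2 OH⁻(aq)
For each mole of Ni(OH)₂ that dissolves per liter, [Ni²⁺] = s and [OH⁻] = 2s; let s denote this solubility.
Ksp = [Ni²⁺][OH⁻]^2 = s · (2s)^2 = 4s^3
4s^3 = 1.14×10⁻¹⁵  ⇒  s^3 = 2.85×10⁻¹⁶
Taking the 3rd root, s = 6.58×10⁻⁶ mol L⁻¹.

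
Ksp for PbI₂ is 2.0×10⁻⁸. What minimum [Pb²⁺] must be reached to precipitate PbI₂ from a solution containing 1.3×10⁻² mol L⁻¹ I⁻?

1.2×10⁻⁴ M

Precipitation begins when Q = Ksp.
PbI₂(s) ⇌ Pb²⁺(aq) + 2 I⁻(aq)
Ksp = [Pb²⁺][I⁻]^2 = [Pb²⁺](1.3×10⁻²)^2
[Pb²⁺] = 2.0×10⁻⁸ / (1.3×10⁻²)^2 = 1.2×10⁻⁴
[Pb²⁺] = 1.2×10⁻⁴ mol L⁻¹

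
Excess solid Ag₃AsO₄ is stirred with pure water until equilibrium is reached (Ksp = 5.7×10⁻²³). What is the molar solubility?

1.2×10⁻⁶ M

Ag₃AsO₄(s) ⇌ 3 Ag⁺(aq) + AsO₄³⁻(aq)
With molar solubility s: [Ag⁺] = 3s, [AsO₄³⁻] = s.
Ksp = [Ag⁺]^3[AsO₄³⁻] = (3s)^3 · s = 27s^4
27s^4 = 5.7×10⁻²³  ⇒  s^4 = 2.1×10⁻²⁴
Taking the 4th root, s = 1.2×10⁻⁶ M.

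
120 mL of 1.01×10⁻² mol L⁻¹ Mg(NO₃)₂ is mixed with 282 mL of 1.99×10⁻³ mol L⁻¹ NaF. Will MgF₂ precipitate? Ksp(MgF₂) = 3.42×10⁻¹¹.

Yes

The combined volume is 402 mL.
[Mg²⁺] = (1.01×10⁻²)(120)/402 = 3.01×10⁻³ mol L⁻¹
[F⁻] = (1.99×10⁻³)(282)/402 = 1.40×10⁻³ mol L⁻¹
Q = [Mg²⁺][F⁻]^2 = 5.88×10⁻⁹
Q = 5.88×10⁻⁹ > Ksp = 3.42×10⁻¹¹, so the solution is supersaturated and MgF₂ precipitates.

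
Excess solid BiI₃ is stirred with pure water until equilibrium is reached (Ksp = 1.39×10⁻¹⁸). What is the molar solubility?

BiI₃(s) ⇌ Bi³⁺(aq) + 3 I⁻(aq)
For each mole of BiI₃ that dissolves per liter, [Bi³⁺] = s and [I⁻] = 3s; let s denote this solubility.
Ksp = [Bi³⁺][I⁻]^3 = s · (3s)^3 = 27s^4
27s^4 = 1.39×10⁻¹⁸  ⇒  s^4 = 5.15×10⁻²⁰
Taking the 4th root, s = 1.51×10⁻⁵ mol L⁻¹.

1.51×10⁻⁵ M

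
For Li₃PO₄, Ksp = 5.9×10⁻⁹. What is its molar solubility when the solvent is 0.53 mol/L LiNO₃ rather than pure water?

4.0×10⁻⁸ M

Li₃PO₄(s) ⇌ 3 Li⁺(aq) + PO₄³⁻(aq)
Li⁺ is already present at 0.53 mol/L. If s mol/L of Li₃PO₄ dissolves, [PO₄³⁻] = s while [Li⁺] ≈ 0.53 mol/L.
Ksp = [Li⁺]^3[PO₄³⁻] = (0.53)^3s
s = 5.9×10⁻⁹ / (0.53)^3 = 4.0×10⁻⁸
s = 4.0×10⁻⁸ mol/L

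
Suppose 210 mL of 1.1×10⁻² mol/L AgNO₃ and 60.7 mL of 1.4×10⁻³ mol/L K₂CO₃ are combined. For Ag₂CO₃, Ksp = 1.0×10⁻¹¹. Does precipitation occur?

Yes

The combined volume is 270.7 mL.
[Ag⁺] = (1.1×10⁻²)(210)/270.7 = 8.5×10⁻³ mol/L
[CO₃²⁻] = (1.4×10⁻³)(60.7)/270.7 = 3.1×10⁻⁴ mol/L
Q = [Ag⁺]^2[CO₃²⁻] = 2.3×10⁻⁸
Since Q (2.3×10⁻⁸) exceeds Ksp (1.0×10⁻¹¹), Ag₂CO₃ will precipitate.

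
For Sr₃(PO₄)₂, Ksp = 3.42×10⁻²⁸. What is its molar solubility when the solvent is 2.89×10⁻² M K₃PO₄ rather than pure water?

Sr₃(PO₄)₂(s) ⇌ 3 Sr²⁺(aq) + 2 PO₄³⁻(aq)
The solution already contains PO₄³⁻ at 2.89×10⁻² M. Let s be the molar solubility of Sr₃(PO₄)₂.
[PO₄³⁻] ≈ 2.89×10⁻² M (common ion dominates); [Sr²⁺] = 3s.
Ksp = [Sr²⁺]^3[PO₄³⁻]^2 = (3s)^3(2.89×10⁻²)^2
(3s)^3 = 3.42×10⁻²⁸ / (2.89×10⁻²)^2 = 4.09×10⁻²⁵
s = 2.48×10⁻⁹ M

2.48×10⁻⁹ M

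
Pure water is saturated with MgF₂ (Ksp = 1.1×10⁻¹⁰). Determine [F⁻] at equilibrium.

6.0×10⁻⁴ M

MgF₂(s) ⇌ Mg²⁺(aq) + 2 F⁻(aq)
Call the molar solubility s, so that [Mg²⁺] = s and [F⁻] = 2s.
Ksp = [Mg²⁺][F⁻]^2 = s · (2s)^2 = 4s^3 = 1.1×10⁻¹⁰
s = 3.0×10⁻⁴ mol/L
[F⁻] = 2s = 6.0×10⁻⁴ mol/L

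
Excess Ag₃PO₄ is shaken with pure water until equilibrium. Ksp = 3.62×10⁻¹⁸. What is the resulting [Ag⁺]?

5.74×10⁻⁵ M

Ag₃PO₄(s) ⇌ 3 Ag⁺(aq) + PO₄³⁻(aq)
If s mol/L of Ag₃PO₄ dissolves, [Ag⁺] = 3s and [PO₄³⁻] = s.
Ksp = [Ag⁺]^3[PO₄³⁻] = (3s)^3 · s = 27s^4 = 3.62×10⁻¹⁸
s = 1.91×10⁻⁵ mol L⁻¹
[Ag⁺] = 3s = 5.74×10⁻⁵ mol L⁻¹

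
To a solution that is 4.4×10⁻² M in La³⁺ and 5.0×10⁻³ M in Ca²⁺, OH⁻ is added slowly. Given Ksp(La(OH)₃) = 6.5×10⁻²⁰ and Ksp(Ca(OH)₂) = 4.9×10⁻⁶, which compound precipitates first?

A salt starts to precipitate once the ion product Q reaches its Ksp.
For La(OH)₃: [OH⁻] = (Ksp/[La³⁺])^(1/3) = 1.1×10⁻⁶ M
For Ca(OH)₂: [OH⁻] = (Ksp/[Ca²⁺])^(1/2) = 3.1×10⁻² M
La(OH)₃ requires the lower [OH⁻], so it precipitates first.

La(OH)₃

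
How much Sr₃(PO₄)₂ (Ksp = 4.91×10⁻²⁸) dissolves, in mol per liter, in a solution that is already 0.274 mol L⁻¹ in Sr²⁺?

7.72×10⁻¹⁴ M

Sr₃(PO₄)₂(s) ⇌ 3 Sr²⁺(aq) + 2 PO₄³⁻(aq)
With Sr²⁺ already at 0.274 mol L⁻¹ and s small, take [Sr²⁺] ≈ 0.274 mol L⁻¹ and [PO₄³⁻] = 2s.
Ksp = [Sr²⁺]^3[PO₄³⁻]^2 = (0.274)^3(2s)^2
(2s)^2 = 4.91×10⁻²⁸ / (0.274)^3 = 2.39×10⁻²⁶
s = 7.72×10⁻¹⁴ mol L⁻¹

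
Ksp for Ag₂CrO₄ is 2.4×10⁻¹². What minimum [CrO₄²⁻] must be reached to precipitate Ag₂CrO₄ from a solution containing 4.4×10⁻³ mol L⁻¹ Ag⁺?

1.2×10⁻⁷ M

The threshold for precipitation is Q = Ksp.
Ag₂CrO₄(s) ⇌ 2 Ag⁺(aq) + CrO₄²⁻(aq)
Ksp = [Ag⁺]^2[CrO₄²⁻] = [CrO₄²⁻](4.4×10⁻³)^2
[CrO₄²⁻] = 2.4×10⁻¹² / (4.4×10⁻³)^2 = 1.2×10⁻⁷
[CrO₄²⁻] = 1.2×10⁻⁷ mol L⁻¹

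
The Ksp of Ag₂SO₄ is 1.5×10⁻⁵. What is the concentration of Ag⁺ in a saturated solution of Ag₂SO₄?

3.1×10⁻² M

Ag₂SO₄(s) ⇌ 2 Ag⁺(aq) + SO₄²⁻(aq)
If s mol/L of Ag₂SO₄ dissolves, [Ag⁺] = 2s and [SO₄²⁻] = s.
Ksp = [Ag⁺]^2[SO₄²⁻] = (2s)^2 · s = 4s^3 = 1.5×10⁻⁵
s = 1.6×10⁻² M
[Ag⁺] = 2s = 3.1×10⁻² M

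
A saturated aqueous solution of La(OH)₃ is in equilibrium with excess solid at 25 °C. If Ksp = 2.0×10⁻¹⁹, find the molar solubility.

La(OH)₃(s) ⇌ La³⁺(aq) + 3 OH⁻(aq)
Let s be the molar solubility. Then [La³⁺] = s and [OH⁻] = 3s.
Ksp = [La³⁺][OH⁻]^3 = s · (3s)^3 = 27s^4
27s^4 = 2.0×10⁻¹⁹  ⇒  s^4 = 7.4×10⁻²¹
s = (7.4×10⁻²¹)^(1/4) = 9.3×10⁻⁶ mol L⁻¹

9.3×10⁻⁶ M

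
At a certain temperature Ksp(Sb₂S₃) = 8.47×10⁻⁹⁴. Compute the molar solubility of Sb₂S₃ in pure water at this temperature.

9.53×10⁻²⁰ M

Sb₂S₃(s) ⇌ 2 Sb³⁺(aq) + 3 S²⁻(aq)
Let s be the molar solubility. Then [Sb³⁺] = 2s and [S²⁻] = 3s.
Ksp = [Sb³⁺]^2[S²⁻]^3 = (2s)^2 · (3s)^3 = 108s^5
108s^5 = 8.47×10⁻⁹⁴  ⇒  s^5 = 7.84×10⁻⁹⁶
Taking the 5th root, s = 9.53×10⁻²⁰ mol L⁻¹.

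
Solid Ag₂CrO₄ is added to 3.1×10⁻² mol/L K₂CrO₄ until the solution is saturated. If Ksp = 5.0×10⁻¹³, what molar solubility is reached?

2.0×10⁻⁶ M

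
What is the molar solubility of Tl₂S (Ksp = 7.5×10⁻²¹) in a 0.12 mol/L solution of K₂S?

1.3×10⁻¹⁰ M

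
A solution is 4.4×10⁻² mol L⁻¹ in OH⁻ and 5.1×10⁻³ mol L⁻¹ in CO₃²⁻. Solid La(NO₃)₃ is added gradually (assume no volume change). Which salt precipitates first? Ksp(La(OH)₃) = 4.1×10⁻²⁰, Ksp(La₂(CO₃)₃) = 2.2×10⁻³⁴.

The threshold for precipitation is Q = Ksp.
For La(OH)₃: [La³⁺] = (Ksp/[OH⁻]^3) = 4.8×10⁻¹⁶ mol L⁻¹
For La₂(CO₃)₃: [La³⁺] = (Ksp/[CO₃²⁻]^3)^(1/2) = 4.1×10⁻¹⁴ mol L⁻¹
Since La(OH)₃ needs less La³⁺ to reach saturation, it precipitates first.

La(OH)₃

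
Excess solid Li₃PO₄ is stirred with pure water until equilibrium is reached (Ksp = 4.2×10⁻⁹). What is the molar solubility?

3.5×10⁻³ M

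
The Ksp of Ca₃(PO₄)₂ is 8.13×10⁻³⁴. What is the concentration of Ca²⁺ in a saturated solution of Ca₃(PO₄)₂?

2.83×10⁻⁷ M

Ca₃(PO₄)₂(s) ⇌ 3 Ca²⁺(aq) + 2 PO₄³⁻(aq)
With molar solubility s: [Ca²⁺] = 3s, [PO₄³⁻] = 2s.
Ksp = [Ca²⁺]^3[PO₄³⁻]^2 = (3s)^3 · (2s)^2 = 108s^5 = 8.13×10⁻³⁴
s = 9.45×10⁻⁸ mol/L
[Ca²⁺] = 3s = 2.83×10⁻⁷ mol/L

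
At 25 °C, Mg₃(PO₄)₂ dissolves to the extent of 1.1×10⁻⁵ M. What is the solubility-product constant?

Ksp = 1.7×10⁻²³

Mg₃(PO₄)₂(s) ⇌ 3 Mg²⁺(aq) + 2 PO₄³⁻(aq)
For each mole of Mg₃(PO₄)₂ that dissolves per liter, [Mg²⁺] = 3s and [PO₄³⁻] = 2s; let s denote this solubility.
Ksp = [Mg²⁺]^3[PO₄³⁻]^2 = (3s)^3 · (2s)^2 = 108s^5
Ksp = 108 × (1.1×10⁻⁵)^5 = 1.7×10⁻²³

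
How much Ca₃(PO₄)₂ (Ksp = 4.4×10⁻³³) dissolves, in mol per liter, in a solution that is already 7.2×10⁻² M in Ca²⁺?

Ca₃(PO₄)₂(s) ⇌ 3 Ca²⁺(aq) + 2 PO₄³⁻(aq)
Ca²⁺ is already present at 7.2×10⁻² M. If s mol/L of Ca₃(PO₄)₂ dissolves, [PO₄³⁻] = 2s while [Ca²⁺] ≈ 7.2×10⁻² M.
Ksp = [Ca²⁺]^3[PO₄³⁻]^2 = (7.2×10⁻²)^3(2s)^2
(2s)^2 = 4.4×10⁻³³ / (7.2×10⁻²)^3 = 1.2×10⁻²⁹
s = 1.7×10⁻¹⁵ M

1.7×10⁻¹⁵ M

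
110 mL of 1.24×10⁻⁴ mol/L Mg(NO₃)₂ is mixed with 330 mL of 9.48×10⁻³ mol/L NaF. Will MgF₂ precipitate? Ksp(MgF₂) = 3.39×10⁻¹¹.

Yes

After mixing, V = 110 mL + 330 mL = 440 mL.
[Mg²⁺] = (1.24×10⁻⁴)(110)/440 = 3.10×10⁻⁵ mol/L
[F⁻] = (9.48×10⁻³)(330)/440 = 7.11×10⁻³ mol/L
Q = [Mg²⁺][F⁻]^2 = 1.57×10⁻⁹
Since Q (1.57×10⁻⁹) exceeds Ksp (3.39×10⁻¹¹), MgF₂ will precipitate.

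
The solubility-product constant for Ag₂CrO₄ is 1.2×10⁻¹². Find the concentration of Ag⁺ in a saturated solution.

Ag₂CrO₄(s) ⇌ 2 Ag⁺(aq) + CrO₄²⁻(aq)
Let s be the molar solubility. Then [Ag⁺] = 2s and [CrO₄²⁻] = s.
Ksp = [Ag⁺]^2[CrO₄²⁻] = (2s)^2 · s = 4s^3 = 1.2×10⁻¹²
s = 6.7×10⁻⁵ mol L⁻¹
[Ag⁺] = 2s = 1.3×10⁻⁴ mol L⁻¹

1.3×10⁻⁴ M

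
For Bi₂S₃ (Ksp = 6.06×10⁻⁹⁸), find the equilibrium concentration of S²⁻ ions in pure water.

Bi₂S₃(s) ⇌ 2 Bi³⁺(aq) + 3 S²⁻(aq)
Let s be the molar solubility. Then [Bi³⁺] = 2s and [S²⁻] = 3s.
Ksp = [Bi³⁺]^2[S²⁻]^3 = (2s)^2 · (3s)^3 = 108s^5 = 6.06×10⁻⁹⁸
s = 1.41×10⁻²⁰ M
[S²⁻] = 3s = 4.24×10⁻²⁰ M

4.24×10⁻²⁰ M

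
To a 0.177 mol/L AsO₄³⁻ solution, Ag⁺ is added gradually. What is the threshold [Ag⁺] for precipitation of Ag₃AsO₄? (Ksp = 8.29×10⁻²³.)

The threshold for precipitation is Q = Ksp.
Ag₃AsO₄(s) ⇌ 3 Ag⁺(aq) + AsO₄³⁻(aq)
Ksp = [Ag⁺]^3[AsO₄³⁻] = [Ag⁺]^3(0.177)
[Ag⁺]^3 = 8.29×10⁻²³ / (0.177) = 4.68×10⁻²²
[Ag⁺] = 7.77×10⁻⁸ mol/L

7.77×10⁻⁸ M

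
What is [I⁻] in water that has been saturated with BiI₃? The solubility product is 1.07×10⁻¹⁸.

4.23×10⁻⁵ M

BiI₃(s) ⇌ Bi³⁺(aq) + 3 I⁻(aq)
With molar solubility s: [Bi³⁺] = s, [I⁻] = 3s.
Ksp = [Bi³⁺][I⁻]^3 = s · (3s)^3 = 27s^4 = 1.07×10⁻¹⁸
s = 1.41×10⁻⁵ mol/L
[I⁻] = 3s = 4.23×10⁻⁵ mol/L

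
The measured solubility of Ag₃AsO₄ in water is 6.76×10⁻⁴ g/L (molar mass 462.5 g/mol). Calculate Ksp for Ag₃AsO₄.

Molar solubility s = (6.76×10⁻⁴ g/L) / (462.5 g/mol) = 1.4616×10⁻⁶ mol/L
Ag₃AsO₄(s) ⇌ 3 Ag⁺(aq) + AsO₄³⁻(aq)
Let s be the molar solubility. Then [Ag⁺] = 3s and [AsO₄³⁻] = s.
Ksp = [Ag⁺]^3[AsO₄³⁻] = (3s)^3 · s = 27s^4
Ksp = 27 × (1.4616×10⁻⁶)^4 = 1.23×10⁻²²

Ksp = 1.23×10⁻²²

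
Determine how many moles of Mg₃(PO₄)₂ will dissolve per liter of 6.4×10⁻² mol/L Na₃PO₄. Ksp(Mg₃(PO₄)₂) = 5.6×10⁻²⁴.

3.7×10⁻⁸ M

Mg₃(PO₄)₂(s) ⇌ 3 Mg²⁺(aq) + 2 PO₄³⁻(aq)
PO₄³⁻ is already present at 6.4×10⁻² mol/L. If s mol/L of Mg₃(PO₄)₂ dissolves, [Mg²⁺] = 3s while [PO₄³⁻] ≈ 6.4×10⁻² mol/L.
Ksp = [Mg²⁺]^3[PO₄³⁻]^2 = (3s)^3(6.4×10⁻²)^2
(3s)^3 = 5.6×10⁻²⁴ / (6.4×10⁻²)^2 = 1.4×10⁻²¹
s = 3.7×10⁻⁸ mol/L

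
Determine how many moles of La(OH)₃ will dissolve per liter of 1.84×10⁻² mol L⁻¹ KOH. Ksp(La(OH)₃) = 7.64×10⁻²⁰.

1.23×10⁻¹⁴ M

La(OH)₃(s) ⇌ La³⁺(aq) + 3 OH⁻(aq)
OH⁻ is already present at 1.84×10⁻² mol L⁻¹. If s mol/L of La(OH)₃ dissolves, [La³⁺] = s while [OH⁻] ≈ 1.84×10⁻² mol L⁻¹.
Ksp = [La³⁺][OH⁻]^3 = s(1.84×10⁻²)^3
s = 7.64×10⁻²⁰ / (1.84×10⁻²)^3 = 1.23×10⁻¹⁴
s = 1.23×10⁻¹⁴ mol L⁻¹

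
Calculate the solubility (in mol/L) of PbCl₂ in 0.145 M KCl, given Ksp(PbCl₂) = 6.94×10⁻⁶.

PbCl₂(s) ⇌ Pb²⁺(aq) + 2 Cl⁻(aq)
The solution already contains Cl⁻ at 0.145 M. Let s be the molar solubility of PbCl₂.
[Cl⁻] ≈ 0.145 M (common ion dominates); [Pb²⁺] = s.
Ksp = [Pb²⁺][Cl⁻]^2 = s(0.145)^2
s = 6.94×10⁻⁶ / (0.145)^2 = 3.30×10⁻⁴
s = 3.30×10⁻⁴ M

3.30×10⁻⁴ M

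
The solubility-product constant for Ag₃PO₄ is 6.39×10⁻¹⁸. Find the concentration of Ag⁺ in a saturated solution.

6.62×10⁻⁵ M

Ag₃PO₄(s) ⇌ 3 Ag⁺(aq) + PO₄³⁻(aq)
If s mol/L of Ag₃PO₄ dissolves, [Ag⁺] = 3s and [PO₄³⁻] = s.
Ksp = [Ag⁺]^3[PO₄³⁻] = (3s)^3 · s = 27s^4 = 6.39×10⁻¹⁸
s = 2.21×10⁻⁵ mol L⁻¹
[Ag⁺] = 3s = 6.62×10⁻⁵ mol L⁻¹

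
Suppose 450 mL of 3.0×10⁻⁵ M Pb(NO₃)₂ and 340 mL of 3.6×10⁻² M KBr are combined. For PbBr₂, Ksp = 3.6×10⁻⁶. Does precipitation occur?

Total volume after mixing = 450 + 340 = 790 mL.
[Pb²⁺] = (3.0×10⁻⁵)(450)/790 = 1.7×10⁻⁵ M
[Br⁻] = (3.6×10⁻²)(340)/790 = 1.5×10⁻² M
Q = [Pb²⁺][Br⁻]^2 = 4.1×10⁻⁹
Q < Ksp (4.1×10⁻⁹ vs 3.6×10⁻⁶); the solution remains unsaturated and no precipitate forms.

No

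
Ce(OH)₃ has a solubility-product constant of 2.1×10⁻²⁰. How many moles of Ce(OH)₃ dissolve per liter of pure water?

Ce(OH)₃(s) ⇌ Ce³⁺(aq) + 3 OH⁻(aq)
Let s be the molar solubility. Then [Ce³⁺] = s and [OH⁻] = 3s.
Ksp = [Ce³⁺][OH⁻]^3 = s · (3s)^3 = 27s^4
27s^4 = 2.1×10⁻²⁰  ⇒  s^4 = 7.8×10⁻²²
s = (7.8×10⁻²²)^(1/4) = 5.3×10⁻⁶ M

5.3×10⁻⁶ M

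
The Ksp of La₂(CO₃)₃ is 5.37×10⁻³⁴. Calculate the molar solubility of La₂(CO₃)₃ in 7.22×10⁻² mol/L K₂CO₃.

La₂(CO₃)₃(s) ⇌ 2 La³⁺(aq) + 3 CO₃²⁻(aq)
Let s be the solubility of La₂(CO₃)₃ here. The common ion gives [CO₃²⁻] ≈ 7.22×10⁻² mol/L, and [La³⁺] = 2s.
Ksp = [La³⁺]^2[CO₃²⁻]^3 = (2s)^2(7.22×10⁻²)^3
(2s)^2 = 5.37×10⁻³⁴ / (7.22×10⁻²)^3 = 1.43×10⁻³⁰
s = 5.97×10⁻¹⁶ mol/L

5.97×10⁻¹⁶ M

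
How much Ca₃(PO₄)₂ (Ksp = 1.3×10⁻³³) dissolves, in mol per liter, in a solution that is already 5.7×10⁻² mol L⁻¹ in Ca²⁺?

1.3×10⁻¹⁵ M

Ca₃(PO₄)₂(s) ⇌ 3 Ca²⁺(aq) + 2 PO₄³⁻(aq)
The solution already contains Ca²⁺ at 5.7×10⁻² mol L⁻¹. Let s be the molar solubility of Ca₃(PO₄)₂.
[Ca²⁺] ≈ 5.7×10⁻² mol L⁻¹ (common ion dominates); [PO₄³⁻] = 2s.
Ksp = [Ca²⁺]^3[PO₄³⁻]^2 = (5.7×10⁻²)^3(2s)^2
(2s)^2 = 1.3×10⁻³³ / (5.7×10⁻²)^3 = 7.0×10⁻³⁰
s = 1.3×10⁻¹⁵ mol L⁻¹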